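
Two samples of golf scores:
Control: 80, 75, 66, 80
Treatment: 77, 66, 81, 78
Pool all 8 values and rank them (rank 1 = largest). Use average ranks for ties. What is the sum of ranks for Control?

18.5

Sorted (descending): 81, 80, 80, 78, 77, 75, 66, 66
The 2 values of 80 occupy positions 2–3 → average rank (2+3)/2 = 2.5.
The 2 values of 66 occupy positions 7–8 → average rank (7+8)/2 = 7.5.
Control values → pooled ranks: 80→2.5, 75→6, 66→7.5, 80→2.5
Rank sum = 2.5 + 6 + 7.5 + 2.5 = 18.5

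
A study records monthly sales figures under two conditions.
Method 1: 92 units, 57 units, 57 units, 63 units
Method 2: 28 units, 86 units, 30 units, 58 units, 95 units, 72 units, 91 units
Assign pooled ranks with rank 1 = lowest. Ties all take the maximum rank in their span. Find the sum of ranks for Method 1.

24

Sorted (ascending): 28, 30, 57, 57, 58, 63, 72, 86, 91, 92, 95
The 2 values of 57 occupy positions 3–4 → each gets rank 4.
Method 1 values → pooled ranks: 92→10, 57→4, 57→4, 63→6
Rank sum = 10 + 4 + 4 + 6 = 24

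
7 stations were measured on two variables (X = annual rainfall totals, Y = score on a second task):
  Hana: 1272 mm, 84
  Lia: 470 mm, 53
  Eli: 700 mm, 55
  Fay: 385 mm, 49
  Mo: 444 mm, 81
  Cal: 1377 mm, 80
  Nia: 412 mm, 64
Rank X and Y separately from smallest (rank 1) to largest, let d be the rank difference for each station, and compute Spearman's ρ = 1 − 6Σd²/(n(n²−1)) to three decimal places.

Ranks of variable 1: 6, 4, 5, 1, 3, 7, 2
Ranks of variable 2: 7, 2, 3, 1, 6, 5, 4
d = r₁ − r₂: -1, 2, 2, 0, -3, 2, -2
d²: 1, 4, 4, 0, 9, 4, 4; Σd² = 26
ρ = 1 − 6·26/(7·48) = 1 − 156/336 = 0.536

0.536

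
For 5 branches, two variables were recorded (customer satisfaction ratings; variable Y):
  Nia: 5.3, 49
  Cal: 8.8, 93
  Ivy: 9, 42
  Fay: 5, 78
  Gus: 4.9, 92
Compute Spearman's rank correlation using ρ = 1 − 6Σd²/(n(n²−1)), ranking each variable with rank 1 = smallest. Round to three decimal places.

-0.400

Ranks of variable 1: 3, 4, 5, 2, 1
Ranks of variable 2: 2, 5, 1, 3, 4
d = r₁ − r₂: 1, -1, 4, -1, -3
d²: 1, 1, 16, 1, 9; Σd² = 28
ρ = 1 − 6·28/(5·24) = 1 − 168/120 = -0.400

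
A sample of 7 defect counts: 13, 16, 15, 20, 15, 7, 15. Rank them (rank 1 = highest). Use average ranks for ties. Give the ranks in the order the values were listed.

Sorted (descending): 20, 16, 15, 15, 15, 13, 7
The 3 values of 15 occupy positions 3–5 → average rank 4.

6, 2, 4, 1, 4, 7, 4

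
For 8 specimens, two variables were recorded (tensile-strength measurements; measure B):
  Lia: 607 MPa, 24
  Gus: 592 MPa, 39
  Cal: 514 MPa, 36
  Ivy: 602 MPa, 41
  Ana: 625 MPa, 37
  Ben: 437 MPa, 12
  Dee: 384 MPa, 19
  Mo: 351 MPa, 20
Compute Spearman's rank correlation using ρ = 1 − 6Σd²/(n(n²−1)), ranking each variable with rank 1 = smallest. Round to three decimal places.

0.643

Ranks of variable 1: 7, 5, 4, 6, 8, 3, 2, 1
Ranks of variable 2: 4, 7, 5, 8, 6, 1, 2, 3
d = r₁ − r₂: 3, -2, -1, -2, 2, 2, 0, -2
d²: 9, 4, 1, 4, 4, 4, 0, 4; Σd² = 30
ρ = 1 − 6·30/(8·63) = 1 − 180/504 = 0.643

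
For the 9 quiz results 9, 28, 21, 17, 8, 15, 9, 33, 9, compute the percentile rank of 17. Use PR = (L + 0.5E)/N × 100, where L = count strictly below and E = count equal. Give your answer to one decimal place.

61.1

N = 9.
Strictly below 17: 5. Equal to 17: 1.
PR = (5 + 0.5·1)/9 × 100 = 61.1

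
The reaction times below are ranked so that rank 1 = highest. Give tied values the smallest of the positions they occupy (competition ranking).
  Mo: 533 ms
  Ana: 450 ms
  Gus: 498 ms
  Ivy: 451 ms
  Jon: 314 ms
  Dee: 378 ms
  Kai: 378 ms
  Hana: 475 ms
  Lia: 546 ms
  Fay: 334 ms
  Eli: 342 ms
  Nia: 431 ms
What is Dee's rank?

8

Sorted (descending): 546, 533, 498, 475, 451, 450, 431, 378, 378, 342, 334, 314
The 2 values of 378 occupy positions 8–9 → each gets rank 8.
Dee has value 378 ms → rank 8.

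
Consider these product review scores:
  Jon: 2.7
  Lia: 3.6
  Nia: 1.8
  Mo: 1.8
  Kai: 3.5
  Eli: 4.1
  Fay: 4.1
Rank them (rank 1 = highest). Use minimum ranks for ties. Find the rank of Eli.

1

Sorted (descending): 4.1, 4.1, 3.6, 3.5, 2.7, 1.8, 1.8
The 2 values of 4.1 occupy positions 1–2 → each gets rank 1.
The 2 values of 1.8 occupy positions 6–7 → each gets rank 6.
Eli has value 4.1 → rank 1.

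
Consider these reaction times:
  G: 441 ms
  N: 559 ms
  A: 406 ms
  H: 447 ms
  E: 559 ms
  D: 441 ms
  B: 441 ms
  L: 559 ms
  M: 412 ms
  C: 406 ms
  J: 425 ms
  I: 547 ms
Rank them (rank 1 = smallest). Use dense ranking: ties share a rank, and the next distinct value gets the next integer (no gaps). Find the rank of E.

Sorted (ascending): 406, 406, 412, 425, 441, 441, 441, 447, 547, 559, 559, 559
The 2 values of 406 share dense rank 1.
The 3 values of 441 share dense rank 4.
The 3 values of 559 share dense rank 7.
Remaining distinct values take the next consecutive integers.
E has value 559 ms → rank 7.

7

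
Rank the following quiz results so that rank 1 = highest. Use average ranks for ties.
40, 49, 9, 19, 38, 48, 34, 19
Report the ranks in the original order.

3, 1, 8, 6.5, 4, 2, 5, 6.5

Sorted (descending): 49, 48, 40, 38, 34, 19, 19, 9
The 2 values of 19 occupy positions 6–7 → average rank (6+7)/2 = 6.5.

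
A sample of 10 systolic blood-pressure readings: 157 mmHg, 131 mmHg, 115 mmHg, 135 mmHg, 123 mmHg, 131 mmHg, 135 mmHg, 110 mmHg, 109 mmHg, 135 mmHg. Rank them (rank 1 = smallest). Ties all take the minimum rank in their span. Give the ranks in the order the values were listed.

Sorted (ascending): 109, 110, 115, 123, 131, 131, 135, 135, 135, 157
The 2 values of 131 occupy positions 5–6 → each gets rank 5.
The 3 values of 135 occupy positions 7–9 → each gets rank 7.

10, 5, 3, 7, 4, 5, 7, 2, 1, 7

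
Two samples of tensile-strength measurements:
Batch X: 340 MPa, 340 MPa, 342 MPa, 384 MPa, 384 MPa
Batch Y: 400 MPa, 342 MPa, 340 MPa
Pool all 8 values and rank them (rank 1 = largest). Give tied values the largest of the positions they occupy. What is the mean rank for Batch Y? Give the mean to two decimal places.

Sorted (descending): 400, 384, 384, 342, 342, 340, 340, 340
The 2 values of 384 occupy positions 2–3 → each gets rank 3.
The 2 values of 342 occupy positions 4–5 → each gets rank 5.
The 3 values of 340 occupy positions 6–8 → each gets rank 8.
Batch Y values → pooled ranks: 400→1, 342→5, 340→8
Mean rank = (1 + 5 + 8) / 3 = 4.67

4.67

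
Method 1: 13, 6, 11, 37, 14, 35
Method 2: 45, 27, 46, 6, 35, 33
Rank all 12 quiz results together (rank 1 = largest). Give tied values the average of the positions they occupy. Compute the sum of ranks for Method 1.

46

Sorted (descending): 46, 45, 37, 35, 35, 33, 27, 14, 13, 11, 6, 6
The 2 values of 35 occupy positions 4–5 → average rank (4+5)/2 = 4.5.
The 2 values of 6 occupy positions 11–12 → average rank (11+12)/2 = 11.5.
Method 1 values → pooled ranks: 13→9, 6→11.5, 11→10, 37→3, 14→8, 35→4.5
Rank sum = 9 + 11.5 + 10 + 3 + 8 + 4.5 = 46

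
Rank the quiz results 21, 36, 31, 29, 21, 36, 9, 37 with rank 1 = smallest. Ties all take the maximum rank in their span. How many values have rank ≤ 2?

Sorted (ascending): 9, 21, 21, 29, 31, 36, 36, 37
The 2 values of 21 occupy positions 2–3 → each gets rank 3.
The 2 values of 36 occupy positions 6–7 → each gets rank 7.
Ranks ≤ 2: {1} → 1 value.

1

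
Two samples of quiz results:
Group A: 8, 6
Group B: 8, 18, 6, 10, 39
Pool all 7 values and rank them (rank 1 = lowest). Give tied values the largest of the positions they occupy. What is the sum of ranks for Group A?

6

Sorted (ascending): 6, 6, 8, 8, 10, 18, 39
The 2 values of 6 occupy positions 1–2 → each gets rank 2.
The 2 values of 8 occupy positions 3–4 → each gets rank 4.
Group A values → pooled ranks: 8→4, 6→2
Rank sum = 4 + 2 = 6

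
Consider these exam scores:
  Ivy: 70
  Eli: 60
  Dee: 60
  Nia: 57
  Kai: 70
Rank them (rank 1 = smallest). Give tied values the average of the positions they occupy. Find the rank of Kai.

4.5

Sorted (ascending): 57, 60, 60, 70, 70
The 2 values of 60 occupy positions 2–3 → average rank (2+3)/2 = 2.5.
The 2 values of 70 occupy positions 4–5 → average rank (4+5)/2 = 4.5.
Kai has value 70 → rank 4.5.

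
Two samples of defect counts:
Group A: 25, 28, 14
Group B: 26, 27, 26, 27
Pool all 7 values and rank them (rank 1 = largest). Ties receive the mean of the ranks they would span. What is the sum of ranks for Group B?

14

Sorted (descending): 28, 27, 27, 26, 26, 25, 14
The 2 values of 27 occupy positions 2–3 → average rank (2+3)/2 = 2.5.
The 2 values of 26 occupy positions 4–5 → average rank (4+5)/2 = 4.5.
Group B values → pooled ranks: 26→4.5, 27→2.5, 26→4.5, 27→2.5
Rank sum = 4.5 + 2.5 + 4.5 + 2.5 = 14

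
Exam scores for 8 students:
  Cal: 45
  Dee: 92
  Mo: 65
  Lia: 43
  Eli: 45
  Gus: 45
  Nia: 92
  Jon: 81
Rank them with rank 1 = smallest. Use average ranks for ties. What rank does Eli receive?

3

Sorted (ascending): 43, 45, 45, 45, 65, 81, 92, 92
The 3 values of 45 occupy positions 2–4 → average rank 3.
The 2 values of 92 occupy positions 7–8 → average rank (7+8)/2 = 7.5.
Eli has value 45 → rank 3.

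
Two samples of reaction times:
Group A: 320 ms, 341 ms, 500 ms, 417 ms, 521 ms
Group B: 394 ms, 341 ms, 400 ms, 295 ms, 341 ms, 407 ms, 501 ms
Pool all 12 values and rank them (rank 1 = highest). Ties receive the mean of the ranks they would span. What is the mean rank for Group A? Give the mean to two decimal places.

Sorted (descending): 521, 501, 500, 417, 407, 400, 394, 341, 341, 341, 320, 295
The 3 values of 341 occupy positions 8–10 → average rank 9.
Group A values → pooled ranks: 320→11, 341→9, 500→3, 417→4, 521→1
Mean rank = (11 + 9 + 3 + 4 + 1) / 5 = 5.60

5.60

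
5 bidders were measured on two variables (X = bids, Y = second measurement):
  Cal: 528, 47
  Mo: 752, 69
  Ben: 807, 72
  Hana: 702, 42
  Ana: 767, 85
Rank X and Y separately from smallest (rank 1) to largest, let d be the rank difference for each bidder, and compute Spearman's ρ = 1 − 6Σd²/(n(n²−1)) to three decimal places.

Ranks of variable 1: 1, 3, 5, 2, 4
Ranks of variable 2: 2, 3, 4, 1, 5
d = r₁ − r₂: -1, 0, 1, 1, -1
d²: 1, 0, 1, 1, 1; Σd² = 4
ρ = 1 − 6·4/(5·24) = 1 − 24/120 = 0.800

0.800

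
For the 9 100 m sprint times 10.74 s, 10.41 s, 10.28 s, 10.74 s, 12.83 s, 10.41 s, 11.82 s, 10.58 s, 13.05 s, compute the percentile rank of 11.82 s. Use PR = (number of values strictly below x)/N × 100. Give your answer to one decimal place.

66.7

N = 9.
Strictly below 11.82: 6. Equal to 11.82: 1.
PR = 6/9 × 100 = 66.7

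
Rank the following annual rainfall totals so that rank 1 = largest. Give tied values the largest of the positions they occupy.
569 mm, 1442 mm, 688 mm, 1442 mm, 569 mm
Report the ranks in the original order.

5, 2, 3, 2, 5

Sorted (descending): 1442, 1442, 688, 569, 569
The 2 values of 1442 occupy positions 1–2 → each gets rank 2.
The 2 values of 569 occupy positions 4–5 → each gets rank 5.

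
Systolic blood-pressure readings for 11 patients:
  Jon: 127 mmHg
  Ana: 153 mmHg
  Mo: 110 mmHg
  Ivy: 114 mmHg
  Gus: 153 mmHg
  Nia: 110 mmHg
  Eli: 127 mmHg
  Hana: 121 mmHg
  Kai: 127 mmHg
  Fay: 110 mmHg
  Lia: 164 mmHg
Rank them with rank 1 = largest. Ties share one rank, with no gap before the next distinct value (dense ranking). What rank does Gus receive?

2

Sorted (descending): 164, 153, 153, 127, 127, 127, 121, 114, 110, 110, 110
The 2 values of 153 share dense rank 2.
The 3 values of 127 share dense rank 3.
The 3 values of 110 share dense rank 6.
Remaining distinct values take the next consecutive integers.
Gus has value 153 mmHg → rank 2.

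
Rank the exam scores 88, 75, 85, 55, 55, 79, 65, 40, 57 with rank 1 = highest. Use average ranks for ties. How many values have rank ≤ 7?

Sorted (descending): 88, 85, 79, 75, 65, 57, 55, 55, 40
The 2 values of 55 occupy positions 7–8 → average rank (7+8)/2 = 7.5.
Ranks ≤ 7: {1, 2, 3, 4, 5, 6} → 6 values.

6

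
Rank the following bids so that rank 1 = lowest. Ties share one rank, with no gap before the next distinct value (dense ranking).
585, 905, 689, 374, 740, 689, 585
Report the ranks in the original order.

2, 5, 3, 1, 4, 3, 2

Sorted (ascending): 374, 585, 585, 689, 689, 740, 905
The 2 values of 585 share dense rank 2.
The 2 values of 689 share dense rank 3.
Remaining distinct values take the next consecutive integers.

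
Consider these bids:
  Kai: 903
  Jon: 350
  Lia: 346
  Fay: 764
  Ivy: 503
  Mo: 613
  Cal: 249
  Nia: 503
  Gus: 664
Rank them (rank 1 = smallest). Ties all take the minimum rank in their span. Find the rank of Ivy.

4

Sorted (ascending): 249, 346, 350, 503, 503, 613, 664, 764, 903
The 2 values of 503 occupy positions 4–5 → each gets rank 4.
Ivy has value 503 → rank 4.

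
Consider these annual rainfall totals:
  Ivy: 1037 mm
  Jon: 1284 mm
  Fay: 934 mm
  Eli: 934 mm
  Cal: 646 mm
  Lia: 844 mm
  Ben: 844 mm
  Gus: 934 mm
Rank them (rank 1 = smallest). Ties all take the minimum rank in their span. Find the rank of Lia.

Sorted (ascending): 646, 844, 844, 934, 934, 934, 1037, 1284
The 2 values of 844 occupy positions 2–3 → each gets rank 2.
The 3 values of 934 occupy positions 4–6 → each gets rank 4.
Lia has value 844 mm → rank 2.

2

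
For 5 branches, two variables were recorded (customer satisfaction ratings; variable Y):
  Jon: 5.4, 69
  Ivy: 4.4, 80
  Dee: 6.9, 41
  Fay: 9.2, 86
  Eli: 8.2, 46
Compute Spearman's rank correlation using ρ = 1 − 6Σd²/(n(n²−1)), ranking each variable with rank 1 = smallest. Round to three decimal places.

0.100

Ranks of variable 1: 2, 1, 3, 5, 4
Ranks of variable 2: 3, 4, 1, 5, 2
d = r₁ − r₂: -1, -3, 2, 0, 2
d²: 1, 9, 4, 0, 4; Σd² = 18
ρ = 1 − 6·18/(5·24) = 1 − 108/120 = 0.100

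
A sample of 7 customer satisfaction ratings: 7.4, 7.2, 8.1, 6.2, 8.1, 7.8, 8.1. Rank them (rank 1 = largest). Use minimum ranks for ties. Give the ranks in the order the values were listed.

Sorted (descending): 8.1, 8.1, 8.1, 7.8, 7.4, 7.2, 6.2
The 3 values of 8.1 occupy positions 1–3 → each gets rank 1.

5, 6, 1, 7, 1, 4, 1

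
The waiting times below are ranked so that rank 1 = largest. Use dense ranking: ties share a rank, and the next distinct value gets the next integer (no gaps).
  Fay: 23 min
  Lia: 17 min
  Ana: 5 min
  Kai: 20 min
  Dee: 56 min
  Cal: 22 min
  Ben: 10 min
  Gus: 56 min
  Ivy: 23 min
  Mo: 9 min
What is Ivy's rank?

Sorted (descending): 56, 56, 23, 23, 22, 20, 17, 10, 9, 5
The 2 values of 56 share dense rank 1.
The 2 values of 23 share dense rank 2.
Remaining distinct values take the next consecutive integers.
Ivy has value 23 min → rank 2.

2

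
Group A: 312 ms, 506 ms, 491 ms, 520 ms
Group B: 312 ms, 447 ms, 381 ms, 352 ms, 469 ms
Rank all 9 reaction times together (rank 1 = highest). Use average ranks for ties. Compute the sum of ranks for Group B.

Sorted (descending): 520, 506, 491, 469, 447, 381, 352, 312, 312
The 2 values of 312 occupy positions 8–9 → average rank (8+9)/2 = 8.5.
Group B values → pooled ranks: 312→8.5, 447→5, 381→6, 352→7, 469→4
Rank sum = 8.5 + 5 + 6 + 7 + 4 = 30.5

30.5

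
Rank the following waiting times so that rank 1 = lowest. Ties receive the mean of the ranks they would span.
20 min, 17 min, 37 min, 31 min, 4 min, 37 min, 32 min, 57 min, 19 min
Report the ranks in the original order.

4, 2, 7.5, 5, 1, 7.5, 6, 9, 3

Sorted (ascending): 4, 17, 19, 20, 31, 32, 37, 37, 57
The 2 values of 37 occupy positions 7–8 → average rank (7+8)/2 = 7.5.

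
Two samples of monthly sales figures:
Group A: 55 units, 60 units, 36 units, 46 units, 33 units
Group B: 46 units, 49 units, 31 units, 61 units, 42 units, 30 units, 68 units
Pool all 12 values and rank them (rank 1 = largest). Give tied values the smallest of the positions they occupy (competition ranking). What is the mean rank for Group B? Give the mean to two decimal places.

6.43

Sorted (descending): 68, 61, 60, 55, 49, 46, 46, 42, 36, 33, 31, 30
The 2 values of 46 occupy positions 6–7 → each gets rank 6.
Group B values → pooled ranks: 46→6, 49→5, 31→11, 61→2, 42→8, 30→12, 68→1
Mean rank = (6 + 5 + 11 + 2 + 8 + 12 + 1) / 7 = 6.43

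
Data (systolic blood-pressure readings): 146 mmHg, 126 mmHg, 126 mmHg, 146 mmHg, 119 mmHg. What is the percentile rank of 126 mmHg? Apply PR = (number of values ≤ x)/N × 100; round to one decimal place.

N = 5.
Strictly below 126: 1. Equal to 126: 2.
PR = 3/5 × 100 = 60.0

60.0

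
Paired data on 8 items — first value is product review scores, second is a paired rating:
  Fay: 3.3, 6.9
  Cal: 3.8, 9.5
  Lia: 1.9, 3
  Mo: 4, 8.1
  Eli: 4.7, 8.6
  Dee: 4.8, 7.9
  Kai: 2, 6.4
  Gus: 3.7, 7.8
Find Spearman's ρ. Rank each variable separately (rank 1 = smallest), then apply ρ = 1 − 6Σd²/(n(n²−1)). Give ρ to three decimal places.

0.786

Ranks of variable 1: 3, 5, 1, 6, 7, 8, 2, 4
Ranks of variable 2: 3, 8, 1, 6, 7, 5, 2, 4
d = r₁ − r₂: 0, -3, 0, 0, 0, 3, 0, 0
d²: 0, 9, 0, 0, 0, 9, 0, 0; Σd² = 18
ρ = 1 − 6·18/(8·63) = 1 − 108/504 = 0.786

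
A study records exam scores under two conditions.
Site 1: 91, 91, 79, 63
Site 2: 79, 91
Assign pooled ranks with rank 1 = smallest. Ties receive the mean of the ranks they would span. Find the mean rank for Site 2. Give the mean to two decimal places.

3.75

Sorted (ascending): 63, 79, 79, 91, 91, 91
The 2 values of 79 occupy positions 2–3 → average rank (2+3)/2 = 2.5.
The 3 values of 91 occupy positions 4–6 → average rank 5.
Site 2 values → pooled ranks: 79→2.5, 91→5
Mean rank = (2.5 + 5) / 2 = 3.75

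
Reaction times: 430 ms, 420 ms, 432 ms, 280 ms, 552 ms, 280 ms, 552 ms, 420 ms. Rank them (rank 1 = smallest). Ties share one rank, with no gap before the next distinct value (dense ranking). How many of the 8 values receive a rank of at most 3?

5

Sorted (ascending): 280, 280, 420, 420, 430, 432, 552, 552
The 2 values of 280 share dense rank 1.
The 2 values of 420 share dense rank 2.
The 2 values of 552 share dense rank 5.
Remaining distinct values take the next consecutive integers.
Ranks ≤ 3: {1, 1, 2, 2, 3} → 5 values.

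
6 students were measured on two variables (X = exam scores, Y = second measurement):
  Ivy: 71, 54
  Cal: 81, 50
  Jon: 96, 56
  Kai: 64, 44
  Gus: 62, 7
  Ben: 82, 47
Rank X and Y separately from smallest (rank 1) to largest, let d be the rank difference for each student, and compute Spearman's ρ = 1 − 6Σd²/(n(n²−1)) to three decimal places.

Ranks of variable 1: 3, 4, 6, 2, 1, 5
Ranks of variable 2: 5, 4, 6, 2, 1, 3
d = r₁ − r₂: -2, 0, 0, 0, 0, 2
d²: 4, 0, 0, 0, 0, 4; Σd² = 8
ρ = 1 − 6·8/(6·35) = 1 − 48/210 = 0.771

0.771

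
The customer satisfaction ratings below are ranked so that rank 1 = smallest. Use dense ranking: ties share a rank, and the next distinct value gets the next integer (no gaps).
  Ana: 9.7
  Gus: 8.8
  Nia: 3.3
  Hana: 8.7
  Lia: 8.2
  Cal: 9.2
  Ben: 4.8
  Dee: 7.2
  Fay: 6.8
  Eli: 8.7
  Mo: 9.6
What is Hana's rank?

Sorted (ascending): 3.3, 4.8, 6.8, 7.2, 8.2, 8.7, 8.7, 8.8, 9.2, 9.6, 9.7
The 2 values of 8.7 share dense rank 6.
Remaining distinct values take the next consecutive integers.
Hana has value 8.7 → rank 6.

6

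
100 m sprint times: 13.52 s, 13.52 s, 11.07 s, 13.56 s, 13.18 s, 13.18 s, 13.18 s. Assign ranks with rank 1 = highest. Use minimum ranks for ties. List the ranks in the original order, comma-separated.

Sorted (descending): 13.56, 13.52, 13.52, 13.18, 13.18, 13.18, 11.07
The 2 values of 13.52 occupy positions 2–3 → each gets rank 2.
The 3 values of 13.18 occupy positions 4–6 → each gets rank 4.

2, 2, 7, 1, 4, 4, 4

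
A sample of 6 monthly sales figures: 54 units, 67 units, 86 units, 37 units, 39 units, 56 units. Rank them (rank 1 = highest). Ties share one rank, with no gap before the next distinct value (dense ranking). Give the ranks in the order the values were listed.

Sorted (descending): 86, 67, 56, 54, 39, 37
No ties — each value takes its position as its rank.

4, 2, 1, 6, 5, 3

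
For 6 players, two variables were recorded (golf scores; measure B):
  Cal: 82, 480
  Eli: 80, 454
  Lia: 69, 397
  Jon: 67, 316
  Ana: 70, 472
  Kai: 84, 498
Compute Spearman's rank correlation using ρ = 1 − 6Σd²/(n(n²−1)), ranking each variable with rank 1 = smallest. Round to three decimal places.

Ranks of variable 1: 5, 4, 2, 1, 3, 6
Ranks of variable 2: 5, 3, 2, 1, 4, 6
d = r₁ − r₂: 0, 1, 0, 0, -1, 0
d²: 0, 1, 0, 0, 1, 0; Σd² = 2
ρ = 1 − 6·2/(6·35) = 1 − 12/210 = 0.943

0.943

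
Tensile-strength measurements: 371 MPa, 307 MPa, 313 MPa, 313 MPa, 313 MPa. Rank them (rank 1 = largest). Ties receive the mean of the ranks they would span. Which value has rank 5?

Sorted (descending): 371, 313, 313, 313, 307
The 3 values of 313 occupy positions 2–4 → average rank 3.
Rank 5 → value 307.

307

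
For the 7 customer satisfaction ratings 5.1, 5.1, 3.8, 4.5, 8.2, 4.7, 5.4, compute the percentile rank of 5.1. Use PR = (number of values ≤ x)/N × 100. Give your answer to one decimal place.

71.4

N = 7.
Strictly below 5.1: 3. Equal to 5.1: 2.
PR = 5/7 × 100 = 71.4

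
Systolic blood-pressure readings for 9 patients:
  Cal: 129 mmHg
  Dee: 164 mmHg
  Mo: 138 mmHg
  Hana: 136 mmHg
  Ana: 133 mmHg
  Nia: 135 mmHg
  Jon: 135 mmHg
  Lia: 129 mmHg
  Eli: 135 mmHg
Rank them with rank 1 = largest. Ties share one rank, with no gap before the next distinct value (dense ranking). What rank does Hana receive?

Sorted (descending): 164, 138, 136, 135, 135, 135, 133, 129, 129
The 3 values of 135 share dense rank 4.
The 2 values of 129 share dense rank 6.
Remaining distinct values take the next consecutive integers.
Hana has value 136 mmHg → rank 3.

3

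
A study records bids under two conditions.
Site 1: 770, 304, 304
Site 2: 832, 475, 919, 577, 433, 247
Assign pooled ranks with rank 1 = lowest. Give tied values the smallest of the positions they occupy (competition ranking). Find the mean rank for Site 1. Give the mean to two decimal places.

Sorted (ascending): 247, 304, 304, 433, 475, 577, 770, 832, 919
The 2 values of 304 occupy positions 2–3 → each gets rank 2.
Site 1 values → pooled ranks: 770→7, 304→2, 304→2
Mean rank = (7 + 2 + 2) / 3 = 3.67

3.67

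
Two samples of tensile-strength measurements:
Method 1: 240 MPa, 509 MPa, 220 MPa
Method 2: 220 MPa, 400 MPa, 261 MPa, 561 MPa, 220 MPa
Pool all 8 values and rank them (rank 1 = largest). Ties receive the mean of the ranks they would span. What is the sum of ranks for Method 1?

14

Sorted (descending): 561, 509, 400, 261, 240, 220, 220, 220
The 3 values of 220 occupy positions 6–8 → average rank 7.
Method 1 values → pooled ranks: 240→5, 509→2, 220→7
Rank sum = 5 + 2 + 7 = 14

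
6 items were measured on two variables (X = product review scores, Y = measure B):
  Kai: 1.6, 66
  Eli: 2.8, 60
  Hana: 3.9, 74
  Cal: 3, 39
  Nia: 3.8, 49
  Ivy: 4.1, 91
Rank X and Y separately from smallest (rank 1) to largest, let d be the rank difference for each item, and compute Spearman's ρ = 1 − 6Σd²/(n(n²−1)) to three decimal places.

0.486

Ranks of variable 1: 1, 2, 5, 3, 4, 6
Ranks of variable 2: 4, 3, 5, 1, 2, 6
d = r₁ − r₂: -3, -1, 0, 2, 2, 0
d²: 9, 1, 0, 4, 4, 0; Σd² = 18
ρ = 1 − 6·18/(6·35) = 1 − 108/210 = 0.486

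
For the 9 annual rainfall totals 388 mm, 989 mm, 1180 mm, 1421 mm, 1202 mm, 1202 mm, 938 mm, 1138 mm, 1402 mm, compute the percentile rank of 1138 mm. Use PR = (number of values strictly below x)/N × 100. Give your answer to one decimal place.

N = 9.
Strictly below 1138: 3. Equal to 1138: 1.
PR = 3/9 × 100 = 33.3

33.3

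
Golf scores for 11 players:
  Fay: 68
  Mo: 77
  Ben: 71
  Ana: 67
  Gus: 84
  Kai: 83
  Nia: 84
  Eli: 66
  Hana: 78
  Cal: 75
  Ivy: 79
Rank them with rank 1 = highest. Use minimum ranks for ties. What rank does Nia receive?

1

Sorted (descending): 84, 84, 83, 79, 78, 77, 75, 71, 68, 67, 66
The 2 values of 84 occupy positions 1–2 → each gets rank 1.
Nia has value 84 → rank 1.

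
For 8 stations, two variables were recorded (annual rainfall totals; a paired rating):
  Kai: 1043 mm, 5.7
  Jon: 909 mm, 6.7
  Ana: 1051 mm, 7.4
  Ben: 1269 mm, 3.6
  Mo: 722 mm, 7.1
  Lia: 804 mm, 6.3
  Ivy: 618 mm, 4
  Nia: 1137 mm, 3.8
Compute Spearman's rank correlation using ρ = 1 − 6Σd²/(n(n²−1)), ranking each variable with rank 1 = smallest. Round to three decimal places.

Ranks of variable 1: 5, 4, 6, 8, 2, 3, 1, 7
Ranks of variable 2: 4, 6, 8, 1, 7, 5, 3, 2
d = r₁ − r₂: 1, -2, -2, 7, -5, -2, -2, 5
d²: 1, 4, 4, 49, 25, 4, 4, 25; Σd² = 116
ρ = 1 − 6·116/(8·63) = 1 − 696/504 = -0.381

-0.381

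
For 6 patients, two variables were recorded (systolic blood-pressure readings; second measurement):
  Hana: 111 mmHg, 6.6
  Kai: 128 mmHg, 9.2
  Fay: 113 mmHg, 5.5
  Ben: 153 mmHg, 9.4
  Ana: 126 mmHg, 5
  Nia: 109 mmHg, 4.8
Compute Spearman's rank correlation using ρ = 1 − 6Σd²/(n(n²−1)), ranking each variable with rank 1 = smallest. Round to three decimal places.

Ranks of variable 1: 2, 5, 3, 6, 4, 1
Ranks of variable 2: 4, 5, 3, 6, 2, 1
d = r₁ − r₂: -2, 0, 0, 0, 2, 0
d²: 4, 0, 0, 0, 4, 0; Σd² = 8
ρ = 1 − 6·8/(6·35) = 1 − 48/210 = 0.771

0.771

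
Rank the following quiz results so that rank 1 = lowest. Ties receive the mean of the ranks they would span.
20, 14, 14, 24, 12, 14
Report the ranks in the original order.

Sorted (ascending): 12, 14, 14, 14, 20, 24
The 3 values of 14 occupy positions 2–4 → average rank 3.

5, 3, 3, 6, 1, 3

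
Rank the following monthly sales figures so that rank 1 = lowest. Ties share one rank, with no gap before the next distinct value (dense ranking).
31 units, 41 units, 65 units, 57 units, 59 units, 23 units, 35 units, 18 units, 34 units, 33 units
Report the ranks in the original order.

Sorted (ascending): 18, 23, 31, 33, 34, 35, 41, 57, 59, 65
No ties — each value takes its position as its rank.

3, 7, 10, 8, 9, 2, 6, 1, 5, 4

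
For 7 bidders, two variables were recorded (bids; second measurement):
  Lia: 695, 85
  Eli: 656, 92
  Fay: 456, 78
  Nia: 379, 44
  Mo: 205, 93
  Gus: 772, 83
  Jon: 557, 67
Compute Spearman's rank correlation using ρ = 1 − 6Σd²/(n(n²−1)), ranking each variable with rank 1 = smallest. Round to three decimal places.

0.071

Ranks of variable 1: 6, 5, 3, 2, 1, 7, 4
Ranks of variable 2: 5, 6, 3, 1, 7, 4, 2
d = r₁ − r₂: 1, -1, 0, 1, -6, 3, 2
d²: 1, 1, 0, 1, 36, 9, 4; Σd² = 52
ρ = 1 − 6·52/(7·48) = 1 − 312/336 = 0.071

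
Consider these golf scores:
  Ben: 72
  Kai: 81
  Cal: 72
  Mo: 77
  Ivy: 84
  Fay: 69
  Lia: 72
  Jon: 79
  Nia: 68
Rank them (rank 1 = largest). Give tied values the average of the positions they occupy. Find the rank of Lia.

Sorted (descending): 84, 81, 79, 77, 72, 72, 72, 69, 68
The 3 values of 72 occupy positions 5–7 → average rank 6.
Lia has value 72 → rank 6.

6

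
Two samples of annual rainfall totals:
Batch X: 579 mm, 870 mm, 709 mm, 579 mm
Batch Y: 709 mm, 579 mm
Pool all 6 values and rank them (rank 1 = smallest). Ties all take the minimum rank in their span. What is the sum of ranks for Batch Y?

5

Sorted (ascending): 579, 579, 579, 709, 709, 870
The 3 values of 579 occupy positions 1–3 → each gets rank 1.
The 2 values of 709 occupy positions 4–5 → each gets rank 4.
Batch Y values → pooled ranks: 709→4, 579→1
Rank sum = 4 + 1 = 5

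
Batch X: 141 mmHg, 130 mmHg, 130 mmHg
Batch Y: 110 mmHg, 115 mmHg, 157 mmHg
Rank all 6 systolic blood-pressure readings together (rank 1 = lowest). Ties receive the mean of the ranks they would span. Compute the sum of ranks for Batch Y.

9

Sorted (ascending): 110, 115, 130, 130, 141, 157
The 2 values of 130 occupy positions 3–4 → average rank (3+4)/2 = 3.5.
Batch Y values → pooled ranks: 110→1, 115→2, 157→6
Rank sum = 1 + 2 + 6 = 9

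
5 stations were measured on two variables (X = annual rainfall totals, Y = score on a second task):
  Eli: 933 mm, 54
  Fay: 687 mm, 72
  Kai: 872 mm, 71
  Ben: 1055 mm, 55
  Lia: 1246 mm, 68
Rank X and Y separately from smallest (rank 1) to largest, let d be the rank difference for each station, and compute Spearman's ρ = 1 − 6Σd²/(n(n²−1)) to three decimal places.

Ranks of variable 1: 3, 1, 2, 4, 5
Ranks of variable 2: 1, 5, 4, 2, 3
d = r₁ − r₂: 2, -4, -2, 2, 2
d²: 4, 16, 4, 4, 4; Σd² = 32
ρ = 1 − 6·32/(5·24) = 1 − 192/120 = -0.600

-0.600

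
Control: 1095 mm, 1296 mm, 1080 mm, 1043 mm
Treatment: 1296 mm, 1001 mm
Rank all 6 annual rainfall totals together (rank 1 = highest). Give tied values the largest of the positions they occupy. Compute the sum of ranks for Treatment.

Sorted (descending): 1296, 1296, 1095, 1080, 1043, 1001
The 2 values of 1296 occupy positions 1–2 → each gets rank 2.
Treatment values → pooled ranks: 1296→2, 1001→6
Rank sum = 2 + 6 = 8

8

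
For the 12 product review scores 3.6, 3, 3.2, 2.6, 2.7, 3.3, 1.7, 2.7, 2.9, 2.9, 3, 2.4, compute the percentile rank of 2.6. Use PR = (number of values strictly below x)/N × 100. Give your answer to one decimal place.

N = 12.
Strictly below 2.6: 2. Equal to 2.6: 1.
PR = 2/12 × 100 = 16.7

16.7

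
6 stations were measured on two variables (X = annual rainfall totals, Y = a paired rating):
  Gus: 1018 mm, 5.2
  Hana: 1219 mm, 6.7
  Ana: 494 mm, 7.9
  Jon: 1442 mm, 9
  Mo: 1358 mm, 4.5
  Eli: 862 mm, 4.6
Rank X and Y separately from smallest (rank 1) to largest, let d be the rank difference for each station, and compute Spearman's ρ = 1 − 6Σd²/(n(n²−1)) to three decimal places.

0.086

Ranks of variable 1: 3, 4, 1, 6, 5, 2
Ranks of variable 2: 3, 4, 5, 6, 1, 2
d = r₁ − r₂: 0, 0, -4, 0, 4, 0
d²: 0, 0, 16, 0, 16, 0; Σd² = 32
ρ = 1 − 6·32/(6·35) = 1 − 192/210 = 0.086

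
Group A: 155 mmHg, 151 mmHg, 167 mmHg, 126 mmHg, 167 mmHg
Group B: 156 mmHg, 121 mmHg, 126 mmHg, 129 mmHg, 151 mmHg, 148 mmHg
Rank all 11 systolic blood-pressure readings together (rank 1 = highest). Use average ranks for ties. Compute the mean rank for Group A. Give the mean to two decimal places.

Sorted (descending): 167, 167, 156, 155, 151, 151, 148, 129, 126, 126, 121
The 2 values of 167 occupy positions 1–2 → average rank (1+2)/2 = 1.5.
The 2 values of 151 occupy positions 5–6 → average rank (5+6)/2 = 5.5.
The 2 values of 126 occupy positions 9–10 → average rank (9+10)/2 = 9.5.
Group A values → pooled ranks: 155→4, 151→5.5, 167→1.5, 126→9.5, 167→1.5
Mean rank = (4 + 5.5 + 1.5 + 9.5 + 1.5) / 5 = 4.40

4.40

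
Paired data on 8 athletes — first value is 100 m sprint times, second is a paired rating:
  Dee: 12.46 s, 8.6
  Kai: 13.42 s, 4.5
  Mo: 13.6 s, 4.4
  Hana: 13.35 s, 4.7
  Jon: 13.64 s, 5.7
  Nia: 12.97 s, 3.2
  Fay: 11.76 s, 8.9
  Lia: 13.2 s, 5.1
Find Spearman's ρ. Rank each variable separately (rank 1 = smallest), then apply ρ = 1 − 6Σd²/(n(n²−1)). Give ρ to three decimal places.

Ranks of variable 1: 2, 6, 7, 5, 8, 3, 1, 4
Ranks of variable 2: 7, 3, 2, 4, 6, 1, 8, 5
d = r₁ − r₂: -5, 3, 5, 1, 2, 2, -7, -1
d²: 25, 9, 25, 1, 4, 4, 49, 1; Σd² = 118
ρ = 1 − 6·118/(8·63) = 1 − 708/504 = -0.405

-0.405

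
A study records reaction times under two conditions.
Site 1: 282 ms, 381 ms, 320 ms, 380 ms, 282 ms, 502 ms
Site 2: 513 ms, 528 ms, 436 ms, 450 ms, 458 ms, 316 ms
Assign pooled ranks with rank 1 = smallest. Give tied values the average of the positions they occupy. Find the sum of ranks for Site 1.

Sorted (ascending): 282, 282, 316, 320, 380, 381, 436, 450, 458, 502, 513, 528
The 2 values of 282 occupy positions 1–2 → average rank (1+2)/2 = 1.5.
Site 1 values → pooled ranks: 282→1.5, 381→6, 320→4, 380→5, 282→1.5, 502→10
Rank sum = 1.5 + 6 + 4 + 5 + 1.5 + 10 = 28

28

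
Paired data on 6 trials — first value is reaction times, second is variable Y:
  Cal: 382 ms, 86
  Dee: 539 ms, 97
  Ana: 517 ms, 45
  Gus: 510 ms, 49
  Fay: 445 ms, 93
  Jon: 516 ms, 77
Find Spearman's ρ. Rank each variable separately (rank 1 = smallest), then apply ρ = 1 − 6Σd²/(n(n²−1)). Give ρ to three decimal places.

Ranks of variable 1: 1, 6, 5, 3, 2, 4
Ranks of variable 2: 4, 6, 1, 2, 5, 3
d = r₁ − r₂: -3, 0, 4, 1, -3, 1
d²: 9, 0, 16, 1, 9, 1; Σd² = 36
ρ = 1 − 6·36/(6·35) = 1 − 216/210 = -0.029

-0.029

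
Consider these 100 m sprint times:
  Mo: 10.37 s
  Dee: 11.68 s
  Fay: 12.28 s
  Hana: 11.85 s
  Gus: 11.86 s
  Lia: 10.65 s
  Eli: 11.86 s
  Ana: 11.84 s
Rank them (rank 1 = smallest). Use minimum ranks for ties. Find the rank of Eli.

Sorted (ascending): 10.37, 10.65, 11.68, 11.84, 11.85, 11.86, 11.86, 12.28
The 2 values of 11.86 occupy positions 6–7 → each gets rank 6.
Eli has value 11.86 s → rank 6.

6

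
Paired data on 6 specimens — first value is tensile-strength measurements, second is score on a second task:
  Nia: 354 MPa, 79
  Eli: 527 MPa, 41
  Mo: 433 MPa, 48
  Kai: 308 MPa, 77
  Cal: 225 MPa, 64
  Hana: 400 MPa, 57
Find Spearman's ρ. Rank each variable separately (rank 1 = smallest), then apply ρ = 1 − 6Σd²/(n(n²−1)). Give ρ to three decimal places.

Ranks of variable 1: 3, 6, 5, 2, 1, 4
Ranks of variable 2: 6, 1, 2, 5, 4, 3
d = r₁ − r₂: -3, 5, 3, -3, -3, 1
d²: 9, 25, 9, 9, 9, 1; Σd² = 62
ρ = 1 − 6·62/(6·35) = 1 − 372/210 = -0.771

-0.771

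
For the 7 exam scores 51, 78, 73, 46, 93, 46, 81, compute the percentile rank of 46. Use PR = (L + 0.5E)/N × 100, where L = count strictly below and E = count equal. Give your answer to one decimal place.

14.3

N = 7.
Strictly below 46: 0. Equal to 46: 2.
PR = (0 + 0.5·2)/7 × 100 = 14.3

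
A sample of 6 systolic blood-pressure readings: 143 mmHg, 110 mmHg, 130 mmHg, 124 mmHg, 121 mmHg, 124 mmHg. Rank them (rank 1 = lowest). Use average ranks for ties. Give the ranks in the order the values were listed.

6, 1, 5, 3.5, 2, 3.5

Sorted (ascending): 110, 121, 124, 124, 130, 143
The 2 values of 124 occupy positions 3–4 → average rank (3+4)/2 = 3.5.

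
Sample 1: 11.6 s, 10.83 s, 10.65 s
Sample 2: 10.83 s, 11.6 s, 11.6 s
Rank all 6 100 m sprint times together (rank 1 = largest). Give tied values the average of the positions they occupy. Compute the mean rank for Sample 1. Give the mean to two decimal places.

4.17

Sorted (descending): 11.6, 11.6, 11.6, 10.83, 10.83, 10.65
The 3 values of 11.6 occupy positions 1–3 → average rank 2.
The 2 values of 10.83 occupy positions 4–5 → average rank (4+5)/2 = 4.5.
Sample 1 values → pooled ranks: 11.6→2, 10.83→4.5, 10.65→6
Mean rank = (2 + 4.5 + 6) / 3 = 4.17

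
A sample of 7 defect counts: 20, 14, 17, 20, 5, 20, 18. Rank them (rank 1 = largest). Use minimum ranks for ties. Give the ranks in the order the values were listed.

1, 6, 5, 1, 7, 1, 4

Sorted (descending): 20, 20, 20, 18, 17, 14, 5
The 3 values of 20 occupy positions 1–3 → each gets rank 1.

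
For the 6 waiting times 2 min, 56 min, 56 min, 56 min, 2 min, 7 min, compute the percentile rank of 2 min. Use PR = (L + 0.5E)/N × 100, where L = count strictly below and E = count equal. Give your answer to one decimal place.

16.7

N = 6.
Strictly below 2: 0. Equal to 2: 2.
PR = (0 + 0.5·2)/6 × 100 = 16.7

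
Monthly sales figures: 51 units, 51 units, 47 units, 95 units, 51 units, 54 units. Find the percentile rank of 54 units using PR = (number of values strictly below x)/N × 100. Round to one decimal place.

66.7

N = 6.
Strictly below 54: 4. Equal to 54: 1.
PR = 4/6 × 100 = 66.7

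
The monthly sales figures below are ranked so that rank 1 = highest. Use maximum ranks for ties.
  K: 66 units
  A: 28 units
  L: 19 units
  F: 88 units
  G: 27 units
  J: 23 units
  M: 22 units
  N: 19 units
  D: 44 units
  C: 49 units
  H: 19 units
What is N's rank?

11

Sorted (descending): 88, 66, 49, 44, 28, 27, 23, 22, 19, 19, 19
The 3 values of 19 occupy positions 9–11 → each gets rank 11.
N has value 19 units → rank 11.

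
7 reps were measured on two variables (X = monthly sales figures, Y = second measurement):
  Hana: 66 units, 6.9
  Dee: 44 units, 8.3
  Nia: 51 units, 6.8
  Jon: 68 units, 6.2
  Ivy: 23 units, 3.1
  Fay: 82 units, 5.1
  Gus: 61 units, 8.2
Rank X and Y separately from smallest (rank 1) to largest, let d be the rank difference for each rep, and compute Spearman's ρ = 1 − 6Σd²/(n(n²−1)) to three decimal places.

-0.143

Ranks of variable 1: 5, 2, 3, 6, 1, 7, 4
Ranks of variable 2: 5, 7, 4, 3, 1, 2, 6
d = r₁ − r₂: 0, -5, -1, 3, 0, 5, -2
d²: 0, 25, 1, 9, 0, 25, 4; Σd² = 64
ρ = 1 − 6·64/(7·48) = 1 − 384/336 = -0.143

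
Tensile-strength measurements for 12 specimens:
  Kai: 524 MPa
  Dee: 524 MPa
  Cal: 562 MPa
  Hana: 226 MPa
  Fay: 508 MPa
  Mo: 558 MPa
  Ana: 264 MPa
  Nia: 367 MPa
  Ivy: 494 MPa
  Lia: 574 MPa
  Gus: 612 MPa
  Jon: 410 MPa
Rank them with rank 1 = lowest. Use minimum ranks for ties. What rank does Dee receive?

7

Sorted (ascending): 226, 264, 367, 410, 494, 508, 524, 524, 558, 562, 574, 612
The 2 values of 524 occupy positions 7–8 → each gets rank 7.
Dee has value 524 MPa → rank 7.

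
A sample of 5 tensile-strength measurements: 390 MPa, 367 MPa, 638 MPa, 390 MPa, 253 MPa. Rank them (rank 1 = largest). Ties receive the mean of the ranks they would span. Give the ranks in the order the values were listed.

Sorted (descending): 638, 390, 390, 367, 253
The 2 values of 390 occupy positions 2–3 → average rank (2+3)/2 = 2.5.

2.5, 4, 1, 2.5, 5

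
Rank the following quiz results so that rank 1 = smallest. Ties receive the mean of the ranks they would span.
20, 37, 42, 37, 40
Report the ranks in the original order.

1, 2.5, 5, 2.5, 4

Sorted (ascending): 20, 37, 37, 40, 42
The 2 values of 37 occupy positions 2–3 → average rank (2+3)/2 = 2.5.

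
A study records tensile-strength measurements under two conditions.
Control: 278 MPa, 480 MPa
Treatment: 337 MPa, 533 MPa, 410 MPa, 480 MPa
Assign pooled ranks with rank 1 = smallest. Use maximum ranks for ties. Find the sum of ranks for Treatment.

Sorted (ascending): 278, 337, 410, 480, 480, 533
The 2 values of 480 occupy positions 4–5 → each gets rank 5.
Treatment values → pooled ranks: 337→2, 533→6, 410→3, 480→5
Rank sum = 2 + 6 + 3 + 5 = 16

16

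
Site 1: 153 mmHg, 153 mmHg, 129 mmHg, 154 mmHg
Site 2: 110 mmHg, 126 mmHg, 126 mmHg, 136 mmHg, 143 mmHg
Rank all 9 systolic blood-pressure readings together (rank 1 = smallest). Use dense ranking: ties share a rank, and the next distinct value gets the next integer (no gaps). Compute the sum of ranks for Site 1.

22

Sorted (ascending): 110, 126, 126, 129, 136, 143, 153, 153, 154
The 2 values of 126 share dense rank 2.
The 2 values of 153 share dense rank 6.
Remaining distinct values take the next consecutive integers.
Site 1 values → pooled ranks: 153→6, 153→6, 129→3, 154→7
Rank sum = 6 + 6 + 3 + 7 = 22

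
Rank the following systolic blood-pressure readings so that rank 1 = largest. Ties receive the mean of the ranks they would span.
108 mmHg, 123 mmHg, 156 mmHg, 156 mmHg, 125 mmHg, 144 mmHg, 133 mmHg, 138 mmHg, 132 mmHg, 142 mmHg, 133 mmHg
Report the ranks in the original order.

11, 10, 1.5, 1.5, 9, 3, 6.5, 5, 8, 4, 6.5

Sorted (descending): 156, 156, 144, 142, 138, 133, 133, 132, 125, 123, 108
The 2 values of 156 occupy positions 1–2 → average rank (1+2)/2 = 1.5.
The 2 values of 133 occupy positions 6–7 → average rank (6+7)/2 = 6.5.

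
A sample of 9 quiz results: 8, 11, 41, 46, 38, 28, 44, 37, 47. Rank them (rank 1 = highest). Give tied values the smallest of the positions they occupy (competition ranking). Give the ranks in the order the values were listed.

Sorted (descending): 47, 46, 44, 41, 38, 37, 28, 11, 8
No ties — each value takes its position as its rank.

9, 8, 4, 2, 5, 7, 3, 6, 1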